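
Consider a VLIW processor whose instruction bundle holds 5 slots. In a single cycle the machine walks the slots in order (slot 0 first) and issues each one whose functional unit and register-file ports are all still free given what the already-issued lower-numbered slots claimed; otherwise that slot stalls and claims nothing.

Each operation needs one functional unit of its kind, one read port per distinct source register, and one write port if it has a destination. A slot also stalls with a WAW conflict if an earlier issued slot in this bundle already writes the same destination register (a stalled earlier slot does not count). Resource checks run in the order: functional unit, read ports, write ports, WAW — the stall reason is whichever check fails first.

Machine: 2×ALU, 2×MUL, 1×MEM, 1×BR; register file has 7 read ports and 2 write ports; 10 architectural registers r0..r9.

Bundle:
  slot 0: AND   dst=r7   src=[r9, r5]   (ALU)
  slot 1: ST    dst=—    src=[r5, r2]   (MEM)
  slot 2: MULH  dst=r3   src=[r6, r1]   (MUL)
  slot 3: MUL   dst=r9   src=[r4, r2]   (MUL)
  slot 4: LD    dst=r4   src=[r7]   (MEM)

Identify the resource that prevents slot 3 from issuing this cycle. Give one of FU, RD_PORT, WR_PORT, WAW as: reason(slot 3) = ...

reason(slot 3) = RD_PORT

slot 0 (ALU): ISSUE — free A1,Mu2,Ld1,B1 rp5 wp1
slot 1 (MEM): ISSUE — free A1,Mu2,Ld0,B1 rp3 wp1
slot 2 (MUL): ISSUE — free A1,Mu1,Ld0,B1 rp1 wp0
slot 3 (MUL): stall RD_PORT — free A1,Mu1,Ld0,B1 rp1 wp0
slot 4 (MEM): stall FU — free A1,Mu1,Ld0,B1 rp1 wp0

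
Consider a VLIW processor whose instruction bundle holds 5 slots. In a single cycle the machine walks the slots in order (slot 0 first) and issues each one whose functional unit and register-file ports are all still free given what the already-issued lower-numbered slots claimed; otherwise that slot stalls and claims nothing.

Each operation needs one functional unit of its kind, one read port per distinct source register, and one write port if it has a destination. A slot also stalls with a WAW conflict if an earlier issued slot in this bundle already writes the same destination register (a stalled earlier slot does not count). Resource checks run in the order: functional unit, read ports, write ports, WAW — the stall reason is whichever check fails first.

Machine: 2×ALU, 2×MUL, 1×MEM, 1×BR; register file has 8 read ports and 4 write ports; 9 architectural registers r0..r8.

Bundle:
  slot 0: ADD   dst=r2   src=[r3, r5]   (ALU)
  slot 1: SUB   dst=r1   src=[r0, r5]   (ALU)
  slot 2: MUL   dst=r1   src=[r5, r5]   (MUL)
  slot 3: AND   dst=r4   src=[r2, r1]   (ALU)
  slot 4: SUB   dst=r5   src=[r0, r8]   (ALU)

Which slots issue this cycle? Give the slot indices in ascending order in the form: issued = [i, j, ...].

issued = [0, 1]

  0. ALU→r2 ⇒ go  {1A/2Mu/1Ld/1B | 6r 3w}
  1. ALU→r1 ⇒ go  {0A/2Mu/1Ld/1B | 4r 2w}
  2. MUL→r1 ⇒ no(WAW)  {0A/2Mu/1Ld/1B | 4r 2w}
  3. ALU→r4 ⇒ no(FU)  {0A/2Mu/1Ld/1B | 4r 2w}
  4. ALU→r5 ⇒ no(FU)  {0A/2Mu/1Ld/1B | 4r 2w}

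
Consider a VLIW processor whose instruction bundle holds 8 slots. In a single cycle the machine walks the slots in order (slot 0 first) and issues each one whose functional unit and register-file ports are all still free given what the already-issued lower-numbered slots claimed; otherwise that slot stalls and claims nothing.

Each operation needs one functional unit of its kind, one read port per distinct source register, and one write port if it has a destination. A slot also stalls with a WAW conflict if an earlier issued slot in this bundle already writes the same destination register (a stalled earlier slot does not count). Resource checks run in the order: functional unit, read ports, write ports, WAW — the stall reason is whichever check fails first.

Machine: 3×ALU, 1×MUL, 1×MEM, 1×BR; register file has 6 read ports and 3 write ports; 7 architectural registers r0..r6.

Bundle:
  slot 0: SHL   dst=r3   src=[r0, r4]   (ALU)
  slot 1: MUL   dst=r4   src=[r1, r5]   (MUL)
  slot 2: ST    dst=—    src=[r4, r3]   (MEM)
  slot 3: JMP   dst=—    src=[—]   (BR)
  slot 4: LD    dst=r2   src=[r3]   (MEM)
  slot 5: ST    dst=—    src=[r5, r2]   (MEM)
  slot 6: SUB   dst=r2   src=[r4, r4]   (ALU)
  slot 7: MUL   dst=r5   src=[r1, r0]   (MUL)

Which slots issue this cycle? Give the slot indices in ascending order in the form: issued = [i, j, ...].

slot 0 (ALU): ISSUE — free A2,Mu1,Ld1,B1 rp4 wp2
slot 1 (MUL): ISSUE — free A2,Mu0,Ld1,B1 rp2 wp1
slot 2 (MEM): ISSUE — free A2,Mu0,Ld0,B1 rp0 wp1
slot 3 (BR): ISSUE — free A2,Mu0,Ld0,B0 rp0 wp1
slot 4 (MEM): stall FU — free A2,Mu0,Ld0,B0 rp0 wp1
slot 5 (MEM): stall FU — free A2,Mu0,Ld0,B0 rp0 wp1
slot 6 (ALU): stall RD_PORT — free A2,Mu0,Ld0,B0 rp0 wp1
slot 7 (MUL): stall FU — free A2,Mu0,Ld0,B0 rp0 wp1

issued = [0, 1, 2, 3]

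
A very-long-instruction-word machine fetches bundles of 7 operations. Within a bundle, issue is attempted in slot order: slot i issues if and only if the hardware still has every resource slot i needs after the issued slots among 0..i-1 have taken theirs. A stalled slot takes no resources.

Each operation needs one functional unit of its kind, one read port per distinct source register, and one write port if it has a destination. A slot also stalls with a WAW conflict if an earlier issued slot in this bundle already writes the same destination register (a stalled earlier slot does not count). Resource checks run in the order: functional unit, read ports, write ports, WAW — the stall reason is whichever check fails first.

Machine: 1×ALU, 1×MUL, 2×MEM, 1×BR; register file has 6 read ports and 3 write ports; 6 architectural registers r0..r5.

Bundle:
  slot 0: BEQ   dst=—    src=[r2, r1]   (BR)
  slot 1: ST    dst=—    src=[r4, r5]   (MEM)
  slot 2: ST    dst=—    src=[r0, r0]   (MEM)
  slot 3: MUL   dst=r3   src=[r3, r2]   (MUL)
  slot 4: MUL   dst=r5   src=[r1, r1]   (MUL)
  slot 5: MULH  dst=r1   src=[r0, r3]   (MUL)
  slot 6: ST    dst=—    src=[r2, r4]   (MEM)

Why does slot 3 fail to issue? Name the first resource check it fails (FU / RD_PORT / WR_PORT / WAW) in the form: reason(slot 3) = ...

[0] BR needs rd=2 wr=0: ok; after: ALU=1 MUL=1 MEM=2 BR=0, R=4, W=3
[1] MEM needs rd=2 wr=0: ok; after: ALU=1 MUL=1 MEM=1 BR=0, R=2, W=3
[2] MEM needs rd=1 wr=0: ok; after: ALU=1 MUL=1 MEM=0 BR=0, R=1, W=3
[3] MUL needs rd=2 wr=1: RD_PORT; after: ALU=1 MUL=1 MEM=0 BR=0, R=1, W=3
[4] MUL needs rd=1 wr=1: ok; after: ALU=1 MUL=0 MEM=0 BR=0, R=0, W=2
[5] MUL needs rd=2 wr=1: FU; after: ALU=1 MUL=0 MEM=0 BR=0, R=0, W=2
[6] MEM needs rd=2 wr=0: FU; after: ALU=1 MUL=0 MEM=0 BR=0, R=0, W=2

reason(slot 3) = RD_PORT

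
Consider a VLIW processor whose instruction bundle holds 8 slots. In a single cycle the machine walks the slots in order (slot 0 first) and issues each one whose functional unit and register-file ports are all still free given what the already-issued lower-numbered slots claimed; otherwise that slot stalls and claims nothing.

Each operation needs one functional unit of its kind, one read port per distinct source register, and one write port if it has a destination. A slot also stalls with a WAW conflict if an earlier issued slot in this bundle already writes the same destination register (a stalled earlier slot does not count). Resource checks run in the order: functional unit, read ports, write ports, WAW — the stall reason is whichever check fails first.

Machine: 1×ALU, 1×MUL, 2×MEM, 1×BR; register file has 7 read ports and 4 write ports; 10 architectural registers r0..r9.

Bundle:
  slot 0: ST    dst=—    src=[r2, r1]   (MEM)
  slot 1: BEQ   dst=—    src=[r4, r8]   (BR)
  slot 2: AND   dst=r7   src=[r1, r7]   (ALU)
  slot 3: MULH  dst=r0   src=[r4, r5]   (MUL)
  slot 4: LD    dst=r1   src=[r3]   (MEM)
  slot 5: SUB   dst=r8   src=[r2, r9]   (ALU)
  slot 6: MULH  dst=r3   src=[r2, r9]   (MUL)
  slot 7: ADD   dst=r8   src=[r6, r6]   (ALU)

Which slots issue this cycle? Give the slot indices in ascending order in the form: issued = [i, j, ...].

issued = [0, 1, 2, 4]

slot 0 (MEM): ISSUE — free A1,Mu1,Ld1,B1 rp5 wp4
slot 1 (BR): ISSUE — free A1,Mu1,Ld1,B0 rp3 wp4
slot 2 (ALU): ISSUE — free A0,Mu1,Ld1,B0 rp1 wp3
slot 3 (MUL): stall RD_PORT — free A0,Mu1,Ld1,B0 rp1 wp3
slot 4 (MEM): ISSUE — free A0,Mu1,Ld0,B0 rp0 wp2
slot 5 (ALU): stall FU — free A0,Mu1,Ld0,B0 rp0 wp2
slot 6 (MUL): stall RD_PORT — free A0,Mu1,Ld0,B0 rp0 wp2
slot 7 (ALU): stall FU — free A0,Mu1,Ld0,B0 rp0 wp2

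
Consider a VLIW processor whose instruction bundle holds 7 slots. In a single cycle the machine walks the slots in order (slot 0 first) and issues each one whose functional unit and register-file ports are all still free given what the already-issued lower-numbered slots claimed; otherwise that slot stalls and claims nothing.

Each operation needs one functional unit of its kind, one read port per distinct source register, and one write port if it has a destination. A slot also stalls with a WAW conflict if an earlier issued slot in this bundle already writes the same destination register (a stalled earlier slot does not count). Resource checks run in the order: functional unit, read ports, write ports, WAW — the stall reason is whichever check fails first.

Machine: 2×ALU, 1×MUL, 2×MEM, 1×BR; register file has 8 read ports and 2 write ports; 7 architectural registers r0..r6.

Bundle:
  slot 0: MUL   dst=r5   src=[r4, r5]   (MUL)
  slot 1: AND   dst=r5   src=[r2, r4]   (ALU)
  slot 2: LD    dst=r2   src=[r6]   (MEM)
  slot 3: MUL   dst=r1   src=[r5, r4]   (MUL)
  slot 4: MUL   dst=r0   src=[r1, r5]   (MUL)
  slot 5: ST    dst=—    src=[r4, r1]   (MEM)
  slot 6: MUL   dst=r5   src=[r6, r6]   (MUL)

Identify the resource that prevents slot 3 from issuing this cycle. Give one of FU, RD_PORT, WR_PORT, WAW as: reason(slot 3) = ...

#0 MUL src=r4,r5 dispatched  <A:2 Mu:0 Ld:2 B:1 rd:6 wr:1>
#1 ALU src=r2,r4 held:WAW  <A:2 Mu:0 Ld:2 B:1 rd:6 wr:1>
#2 MEM src=r6 dispatched  <A:2 Mu:0 Ld:1 B:1 rd:5 wr:0>
#3 MUL src=r5,r4 held:FU  <A:2 Mu:0 Ld:1 B:1 rd:5 wr:0>
#4 MUL src=r1,r5 held:FU  <A:2 Mu:0 Ld:1 B:1 rd:5 wr:0>
#5 MEM src=r4,r1 dispatched  <A:2 Mu:0 Ld:0 B:1 rd:3 wr:0>
#6 MUL src=r6,r6 held:FU  <A:2 Mu:0 Ld:0 B:1 rd:3 wr:0>

reason(slot 3) = FU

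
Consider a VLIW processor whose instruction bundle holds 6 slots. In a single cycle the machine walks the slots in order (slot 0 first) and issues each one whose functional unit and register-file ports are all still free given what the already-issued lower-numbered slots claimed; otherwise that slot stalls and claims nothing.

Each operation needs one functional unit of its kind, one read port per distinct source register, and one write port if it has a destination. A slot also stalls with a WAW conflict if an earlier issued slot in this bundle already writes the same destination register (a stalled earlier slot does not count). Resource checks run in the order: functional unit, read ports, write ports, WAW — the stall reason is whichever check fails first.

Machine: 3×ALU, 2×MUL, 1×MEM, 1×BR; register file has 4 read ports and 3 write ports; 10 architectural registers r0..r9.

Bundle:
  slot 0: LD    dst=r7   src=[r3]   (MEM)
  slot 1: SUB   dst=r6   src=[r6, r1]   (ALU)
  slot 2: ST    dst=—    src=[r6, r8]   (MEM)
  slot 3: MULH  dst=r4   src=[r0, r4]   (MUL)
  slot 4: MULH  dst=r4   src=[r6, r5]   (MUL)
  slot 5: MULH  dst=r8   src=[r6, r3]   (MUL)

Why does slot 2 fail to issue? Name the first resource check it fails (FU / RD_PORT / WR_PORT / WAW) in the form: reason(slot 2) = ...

  0. MEM→r7 ⇒ go  {3A/2Mu/0Ld/1B | 3r 2w}
  1. ALU→r6 ⇒ go  {2A/2Mu/0Ld/1B | 1r 1w}
  2. MEM ⇒ no(FU)  {2A/2Mu/0Ld/1B | 1r 1w}
  3. MUL→r4 ⇒ no(RD_PORT)  {2A/2Mu/0Ld/1B | 1r 1w}
  4. MUL→r4 ⇒ no(RD_PORT)  {2A/2Mu/0Ld/1B | 1r 1w}
  5. MUL→r8 ⇒ no(RD_PORT)  {2A/2Mu/0Ld/1B | 1r 1w}

reason(slot 2) = FU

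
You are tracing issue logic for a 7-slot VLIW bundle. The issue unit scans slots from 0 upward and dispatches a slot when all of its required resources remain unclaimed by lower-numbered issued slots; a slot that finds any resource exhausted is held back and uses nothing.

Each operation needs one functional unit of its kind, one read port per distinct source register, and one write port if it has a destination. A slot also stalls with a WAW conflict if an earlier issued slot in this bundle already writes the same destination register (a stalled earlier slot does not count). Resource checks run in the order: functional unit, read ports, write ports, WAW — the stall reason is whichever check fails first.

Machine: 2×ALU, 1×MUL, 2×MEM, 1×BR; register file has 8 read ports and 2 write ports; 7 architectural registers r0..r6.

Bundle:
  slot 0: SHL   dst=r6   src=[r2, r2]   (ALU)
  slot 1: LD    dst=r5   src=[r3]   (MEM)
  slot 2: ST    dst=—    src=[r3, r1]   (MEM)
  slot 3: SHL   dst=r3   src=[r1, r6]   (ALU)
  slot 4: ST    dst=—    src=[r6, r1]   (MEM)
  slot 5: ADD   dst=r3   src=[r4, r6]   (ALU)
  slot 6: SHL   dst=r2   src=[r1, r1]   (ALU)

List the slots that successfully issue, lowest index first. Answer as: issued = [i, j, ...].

#0 ALU src=r2,r2 dispatched  <A:1 Mu:1 Ld:2 B:1 rd:7 wr:1>
#1 MEM src=r3 dispatched  <A:1 Mu:1 Ld:1 B:1 rd:6 wr:0>
#2 MEM src=r3,r1 dispatched  <A:1 Mu:1 Ld:0 B:1 rd:4 wr:0>
#3 ALU src=r1,r6 held:WR_PORT  <A:1 Mu:1 Ld:0 B:1 rd:4 wr:0>
#4 MEM src=r6,r1 held:FU  <A:1 Mu:1 Ld:0 B:1 rd:4 wr:0>
#5 ALU src=r4,r6 held:WR_PORT  <A:1 Mu:1 Ld:0 B:1 rd:4 wr:0>
#6 ALU src=r1,r1 held:WR_PORT  <A:1 Mu:1 Ld:0 B:1 rd:4 wr:0>

issued = [0, 1, 2]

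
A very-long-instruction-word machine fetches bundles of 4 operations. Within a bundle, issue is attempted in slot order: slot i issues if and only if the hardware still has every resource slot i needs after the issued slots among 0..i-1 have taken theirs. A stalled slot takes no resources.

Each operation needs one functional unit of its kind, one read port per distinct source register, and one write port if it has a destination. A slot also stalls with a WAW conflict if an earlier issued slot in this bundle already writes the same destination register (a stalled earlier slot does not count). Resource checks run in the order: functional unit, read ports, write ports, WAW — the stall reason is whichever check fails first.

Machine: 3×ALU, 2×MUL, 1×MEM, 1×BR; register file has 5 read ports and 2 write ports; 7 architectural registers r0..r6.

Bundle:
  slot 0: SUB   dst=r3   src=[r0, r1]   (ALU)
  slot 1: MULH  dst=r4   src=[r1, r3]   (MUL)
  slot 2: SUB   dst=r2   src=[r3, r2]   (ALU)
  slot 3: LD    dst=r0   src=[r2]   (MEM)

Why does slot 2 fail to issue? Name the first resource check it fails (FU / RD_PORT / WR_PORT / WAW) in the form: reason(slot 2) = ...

#0 ALU src=r0,r1 dispatched  <A:2 Mu:2 Ld:1 B:1 rd:3 wr:1>
#1 MUL src=r1,r3 dispatched  <A:2 Mu:1 Ld:1 B:1 rd:1 wr:0>
#2 ALU src=r3,r2 held:RD_PORT  <A:2 Mu:1 Ld:1 B:1 rd:1 wr:0>
#3 MEM src=r2 held:WR_PORT  <A:2 Mu:1 Ld:1 B:1 rd:1 wr:0>

reason(slot 2) = RD_PORT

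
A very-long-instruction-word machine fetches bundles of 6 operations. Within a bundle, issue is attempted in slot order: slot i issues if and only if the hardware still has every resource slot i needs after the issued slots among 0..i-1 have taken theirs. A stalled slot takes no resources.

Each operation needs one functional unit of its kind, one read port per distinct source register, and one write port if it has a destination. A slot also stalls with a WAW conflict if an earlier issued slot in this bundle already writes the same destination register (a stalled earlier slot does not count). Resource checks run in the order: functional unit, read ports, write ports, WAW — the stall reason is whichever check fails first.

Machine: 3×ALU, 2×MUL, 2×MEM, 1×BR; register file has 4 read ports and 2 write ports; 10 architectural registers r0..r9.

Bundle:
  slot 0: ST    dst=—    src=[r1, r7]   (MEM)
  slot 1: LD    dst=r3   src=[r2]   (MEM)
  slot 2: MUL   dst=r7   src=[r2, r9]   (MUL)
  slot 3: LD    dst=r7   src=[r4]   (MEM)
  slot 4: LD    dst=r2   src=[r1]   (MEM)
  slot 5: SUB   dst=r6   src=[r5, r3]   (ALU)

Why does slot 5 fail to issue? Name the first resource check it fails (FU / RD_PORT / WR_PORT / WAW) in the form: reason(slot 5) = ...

reason(slot 5) = RD_PORT

#0 MEM src=r1,r7 dispatched  <A:3 Mu:2 Ld:1 B:1 rd:2 wr:2>
#1 MEM src=r2 dispatched  <A:3 Mu:2 Ld:0 B:1 rd:1 wr:1>
#2 MUL src=r2,r9 held:RD_PORT  <A:3 Mu:2 Ld:0 B:1 rd:1 wr:1>
#3 MEM src=r4 held:FU  <A:3 Mu:2 Ld:0 B:1 rd:1 wr:1>
#4 MEM src=r1 held:FU  <A:3 Mu:2 Ld:0 B:1 rd:1 wr:1>
#5 ALU src=r5,r3 held:RD_PORT  <A:3 Mu:2 Ld:0 B:1 rd:1 wr:1>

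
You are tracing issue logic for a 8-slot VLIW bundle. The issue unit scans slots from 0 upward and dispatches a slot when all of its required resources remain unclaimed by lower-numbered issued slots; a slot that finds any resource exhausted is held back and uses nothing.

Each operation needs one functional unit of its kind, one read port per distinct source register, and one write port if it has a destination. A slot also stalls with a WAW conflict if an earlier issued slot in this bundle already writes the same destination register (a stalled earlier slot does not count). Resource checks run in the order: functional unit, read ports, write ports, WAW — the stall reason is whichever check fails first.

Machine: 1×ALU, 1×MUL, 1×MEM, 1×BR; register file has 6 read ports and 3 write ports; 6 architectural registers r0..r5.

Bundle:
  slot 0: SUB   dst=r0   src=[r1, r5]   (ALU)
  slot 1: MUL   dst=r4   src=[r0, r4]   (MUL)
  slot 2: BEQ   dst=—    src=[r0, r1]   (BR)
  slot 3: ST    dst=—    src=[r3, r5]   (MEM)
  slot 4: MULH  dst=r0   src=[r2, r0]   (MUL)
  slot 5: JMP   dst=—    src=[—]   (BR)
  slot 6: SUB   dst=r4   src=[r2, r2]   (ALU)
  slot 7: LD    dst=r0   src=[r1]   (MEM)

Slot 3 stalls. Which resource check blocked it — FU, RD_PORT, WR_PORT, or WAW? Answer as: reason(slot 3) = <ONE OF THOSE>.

reason(slot 3) = RD_PORT

#0 ALU src=r1,r5 dispatched  <A:0 Mu:1 Ld:1 B:1 rd:4 wr:2>
#1 MUL src=r0,r4 dispatched  <A:0 Mu:0 Ld:1 B:1 rd:2 wr:1>
#2 BR src=r0,r1 dispatched  <A:0 Mu:0 Ld:1 B:0 rd:0 wr:1>
#3 MEM src=r3,r5 held:RD_PORT  <A:0 Mu:0 Ld:1 B:0 rd:0 wr:1>
#4 MUL src=r2,r0 held:FU  <A:0 Mu:0 Ld:1 B:0 rd:0 wr:1>
#5 BR src=- held:FU  <A:0 Mu:0 Ld:1 B:0 rd:0 wr:1>
#6 ALU src=r2,r2 held:FU  <A:0 Mu:0 Ld:1 B:0 rd:0 wr:1>
#7 MEM src=r1 held:RD_PORT  <A:0 Mu:0 Ld:1 B:0 rd:0 wr:1>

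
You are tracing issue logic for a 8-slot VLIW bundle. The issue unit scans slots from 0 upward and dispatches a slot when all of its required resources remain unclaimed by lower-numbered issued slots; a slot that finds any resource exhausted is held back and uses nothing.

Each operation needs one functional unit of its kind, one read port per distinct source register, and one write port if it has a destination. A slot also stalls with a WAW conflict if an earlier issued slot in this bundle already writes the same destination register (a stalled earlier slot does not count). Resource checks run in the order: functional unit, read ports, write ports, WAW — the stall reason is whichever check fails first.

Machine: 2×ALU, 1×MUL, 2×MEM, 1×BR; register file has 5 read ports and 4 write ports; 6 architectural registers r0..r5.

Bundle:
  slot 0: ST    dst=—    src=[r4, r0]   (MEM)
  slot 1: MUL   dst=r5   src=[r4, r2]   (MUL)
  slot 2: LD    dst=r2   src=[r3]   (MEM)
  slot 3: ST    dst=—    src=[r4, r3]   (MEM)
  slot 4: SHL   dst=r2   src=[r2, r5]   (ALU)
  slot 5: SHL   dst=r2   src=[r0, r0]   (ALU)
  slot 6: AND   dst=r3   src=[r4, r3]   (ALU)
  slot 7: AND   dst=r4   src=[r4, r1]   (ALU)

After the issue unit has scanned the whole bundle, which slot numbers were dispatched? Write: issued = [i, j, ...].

#0 MEM src=r4,r0 dispatched  <A:2 Mu:1 Ld:1 B:1 rd:3 wr:4>
#1 MUL src=r4,r2 dispatched  <A:2 Mu:0 Ld:1 B:1 rd:1 wr:3>
#2 MEM src=r3 dispatched  <A:2 Mu:0 Ld:0 B:1 rd:0 wr:2>
#3 MEM src=r4,r3 held:FU  <A:2 Mu:0 Ld:0 B:1 rd:0 wr:2>
#4 ALU src=r2,r5 held:RD_PORT  <A:2 Mu:0 Ld:0 B:1 rd:0 wr:2>
#5 ALU src=r0,r0 held:RD_PORT  <A:2 Mu:0 Ld:0 B:1 rd:0 wr:2>
#6 ALU src=r4,r3 held:RD_PORT  <A:2 Mu:0 Ld:0 B:1 rd:0 wr:2>
#7 ALU src=r4,r1 held:RD_PORT  <A:2 Mu:0 Ld:0 B:1 rd:0 wr:2>

issued = [0, 1, 2]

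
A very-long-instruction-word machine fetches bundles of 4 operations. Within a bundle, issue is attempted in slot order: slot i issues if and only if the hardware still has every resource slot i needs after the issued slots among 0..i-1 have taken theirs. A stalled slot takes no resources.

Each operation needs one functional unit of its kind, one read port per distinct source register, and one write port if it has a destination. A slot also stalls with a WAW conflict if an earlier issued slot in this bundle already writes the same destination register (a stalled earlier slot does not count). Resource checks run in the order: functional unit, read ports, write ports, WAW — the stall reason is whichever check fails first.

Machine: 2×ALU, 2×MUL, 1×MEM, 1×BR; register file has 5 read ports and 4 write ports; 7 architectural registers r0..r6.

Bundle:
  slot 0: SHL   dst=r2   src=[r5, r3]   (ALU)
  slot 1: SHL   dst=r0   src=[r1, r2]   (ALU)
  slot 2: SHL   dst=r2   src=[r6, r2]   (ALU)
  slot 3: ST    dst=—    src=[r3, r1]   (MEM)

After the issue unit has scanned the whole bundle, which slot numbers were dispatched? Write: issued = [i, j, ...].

[0] ALU needs rd=2 wr=1: ok; after: ALU=1 MUL=2 MEM=1 BR=1, R=3, W=3
[1] ALU needs rd=2 wr=1: ok; after: ALU=0 MUL=2 MEM=1 BR=1, R=1, W=2
[2] ALU needs rd=2 wr=1: FU; after: ALU=0 MUL=2 MEM=1 BR=1, R=1, W=2
[3] MEM needs rd=2 wr=0: RD_PORT; after: ALU=0 MUL=2 MEM=1 BR=1, R=1, W=2

issued = [0, 1]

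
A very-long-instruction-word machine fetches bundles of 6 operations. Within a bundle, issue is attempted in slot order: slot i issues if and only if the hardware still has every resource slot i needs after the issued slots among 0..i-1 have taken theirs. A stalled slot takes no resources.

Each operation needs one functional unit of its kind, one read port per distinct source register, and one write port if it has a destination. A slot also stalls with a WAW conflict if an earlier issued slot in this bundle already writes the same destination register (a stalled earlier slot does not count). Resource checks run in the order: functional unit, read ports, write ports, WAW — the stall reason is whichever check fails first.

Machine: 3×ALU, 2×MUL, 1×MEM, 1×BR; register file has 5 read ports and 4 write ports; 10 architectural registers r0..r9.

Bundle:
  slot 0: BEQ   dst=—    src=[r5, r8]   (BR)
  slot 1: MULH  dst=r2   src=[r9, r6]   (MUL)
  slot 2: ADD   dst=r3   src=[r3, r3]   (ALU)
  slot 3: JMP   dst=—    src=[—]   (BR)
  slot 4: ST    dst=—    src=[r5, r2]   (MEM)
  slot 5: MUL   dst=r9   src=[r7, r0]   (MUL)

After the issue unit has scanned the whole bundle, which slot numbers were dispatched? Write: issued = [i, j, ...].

issued = [0, 1, 2]

slot 0 (BR): ISSUE — free A3,Mu2,Ld1,B0 rp3 wp4
slot 1 (MUL): ISSUE — free A3,Mu1,Ld1,B0 rp1 wp3
slot 2 (ALU): ISSUE — free A2,Mu1,Ld1,B0 rp0 wp2
slot 3 (BR): stall FU — free A2,Mu1,Ld1,B0 rp0 wp2
slot 4 (MEM): stall RD_PORT — free A2,Mu1,Ld1,B0 rp0 wp2
slot 5 (MUL): stall RD_PORT — free A2,Mu1,Ld1,B0 rp0 wp2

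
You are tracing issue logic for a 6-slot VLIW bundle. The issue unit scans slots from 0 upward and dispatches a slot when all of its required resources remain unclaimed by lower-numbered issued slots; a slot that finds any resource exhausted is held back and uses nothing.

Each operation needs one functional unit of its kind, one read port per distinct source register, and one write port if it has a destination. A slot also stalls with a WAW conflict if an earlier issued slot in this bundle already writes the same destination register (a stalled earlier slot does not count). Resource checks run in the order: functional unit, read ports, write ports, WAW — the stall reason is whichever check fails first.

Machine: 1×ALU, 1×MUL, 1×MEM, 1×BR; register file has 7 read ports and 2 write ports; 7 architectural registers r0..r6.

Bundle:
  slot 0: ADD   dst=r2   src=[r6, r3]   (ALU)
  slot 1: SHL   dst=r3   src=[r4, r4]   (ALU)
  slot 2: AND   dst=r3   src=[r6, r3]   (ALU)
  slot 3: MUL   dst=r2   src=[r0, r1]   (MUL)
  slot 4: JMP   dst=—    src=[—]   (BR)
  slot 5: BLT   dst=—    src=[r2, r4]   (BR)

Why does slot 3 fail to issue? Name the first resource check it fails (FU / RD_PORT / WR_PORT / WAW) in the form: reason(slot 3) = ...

#0 ALU src=r6,r3 dispatched  <A:0 Mu:1 Ld:1 B:1 rd:5 wr:1>
#1 ALU src=r4,r4 held:FU  <A:0 Mu:1 Ld:1 B:1 rd:5 wr:1>
#2 ALU src=r6,r3 held:FU  <A:0 Mu:1 Ld:1 B:1 rd:5 wr:1>
#3 MUL src=r0,r1 held:WAW  <A:0 Mu:1 Ld:1 B:1 rd:5 wr:1>
#4 BR src=- dispatched  <A:0 Mu:1 Ld:1 B:0 rd:5 wr:1>
#5 BR src=r2,r4 held:FU  <A:0 Mu:1 Ld:1 B:0 rd:5 wr:1>

reason(slot 3) = WAW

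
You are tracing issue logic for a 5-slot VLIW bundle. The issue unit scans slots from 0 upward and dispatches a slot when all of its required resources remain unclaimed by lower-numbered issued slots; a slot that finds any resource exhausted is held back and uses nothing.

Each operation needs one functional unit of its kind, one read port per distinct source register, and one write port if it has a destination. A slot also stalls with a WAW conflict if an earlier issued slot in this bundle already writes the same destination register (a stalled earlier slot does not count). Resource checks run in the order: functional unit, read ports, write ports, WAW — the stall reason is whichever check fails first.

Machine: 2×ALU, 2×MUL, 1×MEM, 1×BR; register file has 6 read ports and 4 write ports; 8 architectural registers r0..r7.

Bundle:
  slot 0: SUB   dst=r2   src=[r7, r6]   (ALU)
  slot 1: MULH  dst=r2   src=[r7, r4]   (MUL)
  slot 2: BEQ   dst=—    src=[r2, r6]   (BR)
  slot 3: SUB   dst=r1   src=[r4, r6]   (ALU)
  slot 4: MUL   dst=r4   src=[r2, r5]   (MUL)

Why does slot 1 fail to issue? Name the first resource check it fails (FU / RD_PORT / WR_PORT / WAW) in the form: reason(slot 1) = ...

(0) want 1×ALU +2rd +1wr — yes → AL1|MU2|ME1|BR1|rd4|wr3
(1) want 1×MUL +2rd +1wr — WAW → AL1|MU2|ME1|BR1|rd4|wr3
(2) want 1×BR +2rd +0wr — yes → AL1|MU2|ME1|BR0|rd2|wr3
(3) want 1×ALU +2rd +1wr — yes → AL0|MU2|ME1|BR0|rd0|wr2
(4) want 1×MUL +2rd +1wr — RD_PORT → AL0|MU2|ME1|BR0|rd0|wr2

reason(slot 1) = WAW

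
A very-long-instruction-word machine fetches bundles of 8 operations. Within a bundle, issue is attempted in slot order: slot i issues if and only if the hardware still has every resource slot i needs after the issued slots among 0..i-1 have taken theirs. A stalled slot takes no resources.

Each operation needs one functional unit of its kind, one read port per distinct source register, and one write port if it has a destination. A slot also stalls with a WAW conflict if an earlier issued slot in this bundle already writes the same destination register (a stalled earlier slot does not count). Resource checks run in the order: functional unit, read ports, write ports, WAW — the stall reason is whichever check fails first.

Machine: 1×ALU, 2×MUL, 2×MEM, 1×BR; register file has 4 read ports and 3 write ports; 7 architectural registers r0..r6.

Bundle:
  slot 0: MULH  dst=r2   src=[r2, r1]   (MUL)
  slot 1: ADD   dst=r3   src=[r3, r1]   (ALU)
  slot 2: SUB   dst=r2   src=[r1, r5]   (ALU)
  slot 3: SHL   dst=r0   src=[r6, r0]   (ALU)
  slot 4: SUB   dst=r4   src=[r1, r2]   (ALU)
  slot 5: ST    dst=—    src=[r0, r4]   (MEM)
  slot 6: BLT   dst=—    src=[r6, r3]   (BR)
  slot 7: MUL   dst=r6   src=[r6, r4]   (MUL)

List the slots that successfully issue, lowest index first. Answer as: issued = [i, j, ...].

issued = [0, 1]

#0 MUL src=r2,r1 dispatched  <A:1 Mu:1 Ld:2 B:1 rd:2 wr:2>
#1 ALU src=r3,r1 dispatched  <A:0 Mu:1 Ld:2 B:1 rd:0 wr:1>
#2 ALU src=r1,r5 held:FU  <A:0 Mu:1 Ld:2 B:1 rd:0 wr:1>
#3 ALU src=r6,r0 held:FU  <A:0 Mu:1 Ld:2 B:1 rd:0 wr:1>
#4 ALU src=r1,r2 held:FU  <A:0 Mu:1 Ld:2 B:1 rd:0 wr:1>
#5 MEM src=r0,r4 held:RD_PORT  <A:0 Mu:1 Ld:2 B:1 rd:0 wr:1>
#6 BR src=r6,r3 held:RD_PORT  <A:0 Mu:1 Ld:2 B:1 rd:0 wr:1>
#7 MUL src=r6,r4 held:RD_PORT  <A:0 Mu:1 Ld:2 B:1 rd:0 wr:1>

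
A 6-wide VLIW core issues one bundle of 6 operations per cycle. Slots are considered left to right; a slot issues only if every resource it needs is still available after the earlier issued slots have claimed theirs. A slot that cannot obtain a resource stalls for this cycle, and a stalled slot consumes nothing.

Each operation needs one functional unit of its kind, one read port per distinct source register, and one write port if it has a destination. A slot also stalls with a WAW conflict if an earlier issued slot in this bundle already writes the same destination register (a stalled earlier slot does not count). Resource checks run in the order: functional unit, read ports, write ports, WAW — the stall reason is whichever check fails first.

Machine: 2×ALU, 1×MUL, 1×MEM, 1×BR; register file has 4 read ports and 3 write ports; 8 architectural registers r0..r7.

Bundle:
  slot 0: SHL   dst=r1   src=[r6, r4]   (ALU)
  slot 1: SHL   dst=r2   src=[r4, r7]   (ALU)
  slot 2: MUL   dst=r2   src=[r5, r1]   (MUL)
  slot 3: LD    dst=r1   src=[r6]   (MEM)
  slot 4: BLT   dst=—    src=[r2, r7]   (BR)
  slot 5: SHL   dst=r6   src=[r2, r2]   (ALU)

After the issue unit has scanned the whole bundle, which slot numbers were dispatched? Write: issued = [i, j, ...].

issued = [0, 1]

[0] ALU needs rd=2 wr=1: ok; after: ALU=1 MUL=1 MEM=1 BR=1, R=2, W=2
[1] ALU needs rd=2 wr=1: ok; after: ALU=0 MUL=1 MEM=1 BR=1, R=0, W=1
[2] MUL needs rd=2 wr=1: RD_PORT; after: ALU=0 MUL=1 MEM=1 BR=1, R=0, W=1
[3] MEM needs rd=1 wr=1: RD_PORT; after: ALU=0 MUL=1 MEM=1 BR=1, R=0, W=1
[4] BR needs rd=2 wr=0: RD_PORT; after: ALU=0 MUL=1 MEM=1 BR=1, R=0, W=1
[5] ALU needs rd=1 wr=1: FU; after: ALU=0 MUL=1 MEM=1 BR=1, R=0, W=1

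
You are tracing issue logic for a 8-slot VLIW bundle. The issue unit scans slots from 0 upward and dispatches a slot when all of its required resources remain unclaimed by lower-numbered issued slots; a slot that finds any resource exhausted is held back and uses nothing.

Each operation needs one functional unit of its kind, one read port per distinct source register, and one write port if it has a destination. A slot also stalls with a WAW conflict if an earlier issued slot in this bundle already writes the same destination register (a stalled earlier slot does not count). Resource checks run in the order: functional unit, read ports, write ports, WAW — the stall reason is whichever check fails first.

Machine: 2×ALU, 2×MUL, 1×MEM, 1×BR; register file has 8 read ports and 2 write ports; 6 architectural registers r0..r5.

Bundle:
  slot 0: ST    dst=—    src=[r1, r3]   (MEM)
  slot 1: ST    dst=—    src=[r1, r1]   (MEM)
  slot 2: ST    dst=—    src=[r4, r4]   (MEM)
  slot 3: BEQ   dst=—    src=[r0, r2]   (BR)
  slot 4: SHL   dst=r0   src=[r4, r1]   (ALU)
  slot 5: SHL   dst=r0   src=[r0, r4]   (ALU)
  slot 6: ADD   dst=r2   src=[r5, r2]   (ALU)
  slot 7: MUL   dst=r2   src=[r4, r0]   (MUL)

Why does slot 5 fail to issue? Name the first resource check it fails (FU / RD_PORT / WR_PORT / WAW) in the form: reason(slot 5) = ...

reason(slot 5) = WAW

slot 0 (MEM): ISSUE — free A2,Mu2,Ld0,B1 rp6 wp2
slot 1 (MEM): stall FU — free A2,Mu2,Ld0,B1 rp6 wp2
slot 2 (MEM): stall FU — free A2,Mu2,Ld0,B1 rp6 wp2
slot 3 (BR): ISSUE — free A2,Mu2,Ld0,B0 rp4 wp2
slot 4 (ALU): ISSUE — free A1,Mu2,Ld0,B0 rp2 wp1
slot 5 (ALU): stall WAW — free A1,Mu2,Ld0,B0 rp2 wp1
slot 6 (ALU): ISSUE — free A0,Mu2,Ld0,B0 rp0 wp0
slot 7 (MUL): stall RD_PORT — free A0,Mu2,Ld0,B0 rp0 wp0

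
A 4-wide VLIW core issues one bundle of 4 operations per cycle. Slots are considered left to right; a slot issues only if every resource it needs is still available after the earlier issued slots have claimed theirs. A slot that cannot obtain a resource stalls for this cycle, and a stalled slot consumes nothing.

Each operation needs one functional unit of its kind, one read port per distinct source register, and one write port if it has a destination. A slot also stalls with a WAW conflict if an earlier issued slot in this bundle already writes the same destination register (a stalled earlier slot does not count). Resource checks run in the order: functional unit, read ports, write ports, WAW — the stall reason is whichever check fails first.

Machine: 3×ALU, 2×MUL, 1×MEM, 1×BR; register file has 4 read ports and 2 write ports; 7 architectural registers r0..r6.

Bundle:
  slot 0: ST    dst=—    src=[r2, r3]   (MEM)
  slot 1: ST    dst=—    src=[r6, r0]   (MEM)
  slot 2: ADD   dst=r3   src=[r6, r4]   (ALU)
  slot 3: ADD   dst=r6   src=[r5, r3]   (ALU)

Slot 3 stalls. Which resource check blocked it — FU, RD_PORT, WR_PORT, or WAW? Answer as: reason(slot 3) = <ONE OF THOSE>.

#0 MEM src=r2,r3 dispatched  <A:3 Mu:2 Ld:0 B:1 rd:2 wr:2>
#1 MEM src=r6,r0 held:FU  <A:3 Mu:2 Ld:0 B:1 rd:2 wr:2>
#2 ALU src=r6,r4 dispatched  <A:2 Mu:2 Ld:0 B:1 rd:0 wr:1>
#3 ALU src=r5,r3 held:RD_PORT  <A:2 Mu:2 Ld:0 B:1 rd:0 wr:1>

reason(slot 3) = RD_PORT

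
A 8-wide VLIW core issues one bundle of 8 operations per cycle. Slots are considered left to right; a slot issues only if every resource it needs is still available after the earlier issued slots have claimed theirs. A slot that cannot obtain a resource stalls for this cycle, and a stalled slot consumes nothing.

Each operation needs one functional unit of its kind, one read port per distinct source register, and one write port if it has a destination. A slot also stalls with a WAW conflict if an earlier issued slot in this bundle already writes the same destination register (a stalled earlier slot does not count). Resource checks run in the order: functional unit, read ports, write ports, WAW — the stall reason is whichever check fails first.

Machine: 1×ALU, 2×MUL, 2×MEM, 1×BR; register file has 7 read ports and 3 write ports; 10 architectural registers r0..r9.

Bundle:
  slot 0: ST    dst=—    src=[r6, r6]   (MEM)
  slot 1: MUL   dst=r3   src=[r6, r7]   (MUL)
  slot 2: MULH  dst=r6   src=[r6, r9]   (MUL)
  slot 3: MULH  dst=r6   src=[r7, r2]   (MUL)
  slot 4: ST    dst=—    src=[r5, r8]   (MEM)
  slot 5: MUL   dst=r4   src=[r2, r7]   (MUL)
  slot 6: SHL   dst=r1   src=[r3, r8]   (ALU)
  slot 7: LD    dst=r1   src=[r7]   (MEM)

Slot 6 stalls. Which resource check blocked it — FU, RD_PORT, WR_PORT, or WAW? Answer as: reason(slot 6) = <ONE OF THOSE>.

  0. MEM ⇒ go  {1A/2Mu/1Ld/1B | 6r 3w}
  1. MUL→r3 ⇒ go  {1A/1Mu/1Ld/1B | 4r 2w}
  2. MUL→r6 ⇒ go  {1A/0Mu/1Ld/1B | 2r 1w}
  3. MUL→r6 ⇒ no(FU)  {1A/0Mu/1Ld/1B | 2r 1w}
  4. MEM ⇒ go  {1A/0Mu/0Ld/1B | 0r 1w}
  5. MUL→r4 ⇒ no(FU)  {1A/0Mu/0Ld/1B | 0r 1w}
  6. ALU→r1 ⇒ no(RD_PORT)  {1A/0Mu/0Ld/1B | 0r 1w}
  7. MEM→r1 ⇒ no(FU)  {1A/0Mu/0Ld/1B | 0r 1w}

reason(slot 6) = RD_PORT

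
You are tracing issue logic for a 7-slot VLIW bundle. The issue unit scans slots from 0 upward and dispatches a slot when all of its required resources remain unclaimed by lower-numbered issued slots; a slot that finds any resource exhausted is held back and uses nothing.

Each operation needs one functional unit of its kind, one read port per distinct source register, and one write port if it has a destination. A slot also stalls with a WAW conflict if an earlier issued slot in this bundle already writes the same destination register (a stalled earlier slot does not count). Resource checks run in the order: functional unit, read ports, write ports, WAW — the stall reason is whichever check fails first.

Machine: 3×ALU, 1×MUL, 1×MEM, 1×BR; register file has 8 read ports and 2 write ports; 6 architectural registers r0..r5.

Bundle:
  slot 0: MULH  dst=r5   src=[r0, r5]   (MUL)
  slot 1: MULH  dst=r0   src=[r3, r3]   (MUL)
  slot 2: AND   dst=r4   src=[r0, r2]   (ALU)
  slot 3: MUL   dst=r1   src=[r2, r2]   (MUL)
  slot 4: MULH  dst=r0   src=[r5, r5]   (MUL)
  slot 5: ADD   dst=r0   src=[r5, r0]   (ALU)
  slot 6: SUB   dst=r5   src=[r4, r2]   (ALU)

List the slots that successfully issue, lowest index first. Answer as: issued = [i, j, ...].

#0 MUL src=r0,r5 dispatched  <A:3 Mu:0 Ld:1 B:1 rd:6 wr:1>
#1 MUL src=r3,r3 held:FU  <A:3 Mu:0 Ld:1 B:1 rd:6 wr:1>
#2 ALU src=r0,r2 dispatched  <A:2 Mu:0 Ld:1 B:1 rd:4 wr:0>
#3 MUL src=r2,r2 held:FU  <A:2 Mu:0 Ld:1 B:1 rd:4 wr:0>
#4 MUL src=r5,r5 held:FU  <A:2 Mu:0 Ld:1 B:1 rd:4 wr:0>
#5 ALU src=r5,r0 held:WR_PORT  <A:2 Mu:0 Ld:1 B:1 rd:4 wr:0>
#6 ALU src=r4,r2 held:WR_PORT  <A:2 Mu:0 Ld:1 B:1 rd:4 wr:0>

issued = [0, 2]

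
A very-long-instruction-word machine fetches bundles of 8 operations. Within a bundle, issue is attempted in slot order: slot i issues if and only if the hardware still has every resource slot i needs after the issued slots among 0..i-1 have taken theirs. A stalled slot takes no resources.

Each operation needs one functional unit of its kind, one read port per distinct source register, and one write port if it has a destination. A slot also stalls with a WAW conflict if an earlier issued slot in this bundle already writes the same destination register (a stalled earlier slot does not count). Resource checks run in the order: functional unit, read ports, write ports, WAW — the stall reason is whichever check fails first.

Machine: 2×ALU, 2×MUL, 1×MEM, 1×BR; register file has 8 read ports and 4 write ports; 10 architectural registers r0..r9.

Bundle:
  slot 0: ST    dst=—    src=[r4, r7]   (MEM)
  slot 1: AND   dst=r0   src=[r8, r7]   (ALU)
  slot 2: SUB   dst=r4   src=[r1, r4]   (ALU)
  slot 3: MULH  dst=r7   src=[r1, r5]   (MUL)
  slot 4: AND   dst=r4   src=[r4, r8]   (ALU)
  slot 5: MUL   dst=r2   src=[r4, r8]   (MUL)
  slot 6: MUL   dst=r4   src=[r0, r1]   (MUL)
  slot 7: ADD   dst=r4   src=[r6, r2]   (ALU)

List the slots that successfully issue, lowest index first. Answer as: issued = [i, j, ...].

[0] MEM needs rd=2 wr=0: ok; after: ALU=2 MUL=2 MEM=0 BR=1, R=6, W=4
[1] ALU needs rd=2 wr=1: ok; after: ALU=1 MUL=2 MEM=0 BR=1, R=4, W=3
[2] ALU needs rd=2 wr=1: ok; after: ALU=0 MUL=2 MEM=0 BR=1, R=2, W=2
[3] MUL needs rd=2 wr=1: ok; after: ALU=0 MUL=1 MEM=0 BR=1, R=0, W=1
[4] ALU needs rd=2 wr=1: FU; after: ALU=0 MUL=1 MEM=0 BR=1, R=0, W=1
[5] MUL needs rd=2 wr=1: RD_PORT; after: ALU=0 MUL=1 MEM=0 BR=1, R=0, W=1
[6] MUL needs rd=2 wr=1: RD_PORT; after: ALU=0 MUL=1 MEM=0 BR=1, R=0, W=1
[7] ALU needs rd=2 wr=1: FU; after: ALU=0 MUL=1 MEM=0 BR=1, R=0, W=1

issued = [0, 1, 2, 3]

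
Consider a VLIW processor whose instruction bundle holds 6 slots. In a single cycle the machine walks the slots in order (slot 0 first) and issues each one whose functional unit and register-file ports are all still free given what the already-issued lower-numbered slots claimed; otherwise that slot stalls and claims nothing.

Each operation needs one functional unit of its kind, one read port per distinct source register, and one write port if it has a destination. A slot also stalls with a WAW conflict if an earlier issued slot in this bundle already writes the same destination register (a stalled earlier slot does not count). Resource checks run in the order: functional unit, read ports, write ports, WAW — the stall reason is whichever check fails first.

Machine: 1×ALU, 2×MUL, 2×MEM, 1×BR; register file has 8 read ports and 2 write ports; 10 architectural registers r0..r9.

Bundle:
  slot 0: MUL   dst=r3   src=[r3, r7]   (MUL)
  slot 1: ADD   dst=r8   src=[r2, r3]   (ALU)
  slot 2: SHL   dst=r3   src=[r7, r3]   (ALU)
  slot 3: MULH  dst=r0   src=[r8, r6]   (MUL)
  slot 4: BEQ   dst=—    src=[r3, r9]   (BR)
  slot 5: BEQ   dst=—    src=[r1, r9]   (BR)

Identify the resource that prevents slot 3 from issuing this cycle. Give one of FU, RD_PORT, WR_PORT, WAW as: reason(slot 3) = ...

slot 0 (MUL): ISSUE — free A1,Mu1,Ld2,B1 rp6 wp1
slot 1 (ALU): ISSUE — free A0,Mu1,Ld2,B1 rp4 wp0
slot 2 (ALU): stall FU — free A0,Mu1,Ld2,B1 rp4 wp0
slot 3 (MUL): stall WR_PORT — free A0,Mu1,Ld2,B1 rp4 wp0
slot 4 (BR): ISSUE — free A0,Mu1,Ld2,B0 rp2 wp0
slot 5 (BR): stall FU — free A0,Mu1,Ld2,B0 rp2 wp0

reason(slot 3) = WR_PORT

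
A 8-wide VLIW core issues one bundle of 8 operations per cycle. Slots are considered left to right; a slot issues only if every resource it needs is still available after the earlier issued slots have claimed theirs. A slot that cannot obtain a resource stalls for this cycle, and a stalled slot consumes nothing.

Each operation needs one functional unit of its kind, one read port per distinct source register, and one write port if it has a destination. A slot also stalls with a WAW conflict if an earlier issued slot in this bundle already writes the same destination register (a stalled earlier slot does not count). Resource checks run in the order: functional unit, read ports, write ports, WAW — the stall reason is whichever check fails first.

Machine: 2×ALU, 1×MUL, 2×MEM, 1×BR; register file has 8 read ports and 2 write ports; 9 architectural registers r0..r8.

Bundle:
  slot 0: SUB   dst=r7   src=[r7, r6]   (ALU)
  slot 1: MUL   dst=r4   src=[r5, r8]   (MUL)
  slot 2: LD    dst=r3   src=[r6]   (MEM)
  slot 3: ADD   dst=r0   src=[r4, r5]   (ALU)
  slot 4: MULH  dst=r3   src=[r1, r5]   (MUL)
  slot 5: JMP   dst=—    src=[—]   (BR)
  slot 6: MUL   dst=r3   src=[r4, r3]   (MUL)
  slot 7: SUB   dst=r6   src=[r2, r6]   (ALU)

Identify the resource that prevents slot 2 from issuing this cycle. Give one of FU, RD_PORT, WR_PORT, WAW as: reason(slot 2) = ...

reason(slot 2) = WR_PORT

(0) want 1×ALU +2rd +1wr — yes → AL1|MU1|ME2|BR1|rd6|wr1
(1) want 1×MUL +2rd +1wr — yes → AL1|MU0|ME2|BR1|rd4|wr0
(2) want 1×MEM +1rd +1wr — WR_PORT → AL1|MU0|ME2|BR1|rd4|wr0
(3) want 1×ALU +2rd +1wr — WR_PORT → AL1|MU0|ME2|BR1|rd4|wr0
(4) want 1×MUL +2rd +1wr — FU → AL1|MU0|ME2|BR1|rd4|wr0
(5) want 1×BR +0rd +0wr — yes → AL1|MU0|ME2|BR0|rd4|wr0
(6) want 1×MUL +2rd +1wr — FU → AL1|MU0|ME2|BR0|rd4|wr0
(7) want 1×ALU +2rd +1wr — WR_PORT → AL1|MU0|ME2|BR0|rd4|wr0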